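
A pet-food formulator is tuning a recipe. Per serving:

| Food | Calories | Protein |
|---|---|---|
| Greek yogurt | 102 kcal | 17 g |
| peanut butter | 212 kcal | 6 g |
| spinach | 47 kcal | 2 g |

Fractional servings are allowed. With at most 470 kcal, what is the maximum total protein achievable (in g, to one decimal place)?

Protein per kcal: Greek yogurt 0.1667, spinach 0.04255, peanut butter 0.0283.
With no serving limits, spend the whole calories allowance on Greek yogurt: 470 kcal / 102 kcal × 17 g = 78.3 g.

78.3 g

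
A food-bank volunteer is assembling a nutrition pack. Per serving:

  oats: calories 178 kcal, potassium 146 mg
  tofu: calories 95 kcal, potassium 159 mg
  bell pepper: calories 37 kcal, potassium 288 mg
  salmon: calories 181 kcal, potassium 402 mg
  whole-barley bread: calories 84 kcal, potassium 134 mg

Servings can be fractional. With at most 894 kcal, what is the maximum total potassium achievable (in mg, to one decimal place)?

6958.7 mg

Potassium per kcal: bell pepper 7.784, salmon 2.221, tofu 1.674, whole-barley bread 1.595, oats 0.8202.
With no serving limits, spend the whole calories allowance on bell pepper: 894 kcal / 37 kcal × 288 mg = 6958.7 mg.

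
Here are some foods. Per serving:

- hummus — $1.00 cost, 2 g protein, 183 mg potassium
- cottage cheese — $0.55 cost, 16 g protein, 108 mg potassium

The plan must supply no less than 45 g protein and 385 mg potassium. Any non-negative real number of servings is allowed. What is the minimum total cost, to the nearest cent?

Compare the cost at each extreme point of the feasible region.
hummus only: max(45/2, 385/183) = 22.5 servings → $22.50.
cottage cheese only: max(45/16, 385/108) = 3.565 servings → $1.96.
hummus + cottage cheese with both tight: 0.4794 servings and 2.753 servings → $1.99.
Cheapest feasible corner: $1.96.

$1.96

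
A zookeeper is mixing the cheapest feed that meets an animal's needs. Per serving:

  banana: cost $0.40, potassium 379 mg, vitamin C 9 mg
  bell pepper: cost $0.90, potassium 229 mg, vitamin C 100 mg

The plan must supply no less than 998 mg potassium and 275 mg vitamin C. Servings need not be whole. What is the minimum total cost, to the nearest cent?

$2.80

For a min-cost LP with two ≥-constraints, a basic feasible solution has at most two positive variables.
banana only: max(998/379, 275/9) = 30.56 servings → $12.22.
bell pepper only: max(998/229, 275/100) = 4.358 servings → $3.92.
banana + bell pepper with both tight: 1.028 servings and 2.658 servings → $2.80.
The minimum over all feasible corners is $2.80.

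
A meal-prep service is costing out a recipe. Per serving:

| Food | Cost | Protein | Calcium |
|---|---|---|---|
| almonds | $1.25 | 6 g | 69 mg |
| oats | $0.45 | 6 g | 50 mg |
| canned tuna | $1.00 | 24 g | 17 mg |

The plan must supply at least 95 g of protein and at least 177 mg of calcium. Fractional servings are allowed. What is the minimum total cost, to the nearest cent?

$4.44

Check every corner: each single food scaled to meet both minima, and each pair solved so both constraints bind.
almonds only: max(95/6, 177/69) = 15.83 servings → $19.79.
oats only: max(95/6, 177/50) = 15.83 servings → $7.12.
canned tuna only: max(95/24, 177/17) = 10.41 servings → $10.41.
almonds + oats: intersection lies outside the first quadrant.
almonds + canned tuna with both tight: 1.694 servings and 3.535 servings → $5.65.
oats + canned tuna with both tight: 2.398 servings and 3.359 servings → $4.44.
The minimum over all feasible corners is $4.44.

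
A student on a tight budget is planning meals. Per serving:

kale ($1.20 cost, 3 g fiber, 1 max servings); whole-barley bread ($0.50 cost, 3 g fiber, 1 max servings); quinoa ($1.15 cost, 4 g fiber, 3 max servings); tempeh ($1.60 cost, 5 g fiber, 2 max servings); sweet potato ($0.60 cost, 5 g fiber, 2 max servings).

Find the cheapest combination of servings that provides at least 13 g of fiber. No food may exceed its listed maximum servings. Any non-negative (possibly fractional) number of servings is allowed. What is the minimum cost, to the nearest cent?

$1.70

Cost per g of fiber: sweet potato $0.1200, whole-barley bread $0.1667, quinoa $0.2875, tempeh $0.3200, kale $0.4000.
Take 2 servings of sweet potato: +10.0 g fiber for $1.20 (total $1.20, still need 3.0 g).
Take 1 serving of whole-barley bread: +3.0 g fiber for $0.50 (total $1.70, still need 0.0 g).
Greedy by cheapest-per-g is optimal for a single linear constraint, so the minimum cost is $1.70.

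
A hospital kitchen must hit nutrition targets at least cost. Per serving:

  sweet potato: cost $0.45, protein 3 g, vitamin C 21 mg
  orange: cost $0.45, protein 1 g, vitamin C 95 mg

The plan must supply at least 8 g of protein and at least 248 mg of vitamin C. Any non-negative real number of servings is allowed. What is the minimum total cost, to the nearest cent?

sweet potato only: max(8/3, 248/21) = 11.81 servings → $5.31.
orange only: max(8/1, 248/95) = 8 servings → $3.60.
sweet potato + orange with both tight: 1.939 servings and 2.182 servings → $1.85.
Cheapest feasible corner: $1.85.

$1.85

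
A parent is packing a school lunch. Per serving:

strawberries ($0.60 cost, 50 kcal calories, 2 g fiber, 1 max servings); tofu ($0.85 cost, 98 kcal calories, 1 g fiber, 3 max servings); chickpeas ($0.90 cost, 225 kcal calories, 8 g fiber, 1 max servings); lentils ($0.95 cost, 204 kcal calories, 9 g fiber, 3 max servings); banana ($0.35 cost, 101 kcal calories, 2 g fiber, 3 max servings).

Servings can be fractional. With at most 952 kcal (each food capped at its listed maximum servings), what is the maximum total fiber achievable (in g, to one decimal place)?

38.3 g

Fiber per kcal: lentils 0.04412, strawberries 0.04, chickpeas 0.03556, banana 0.0198, tofu 0.0102.
Take 3 servings of lentils: uses 612 kcal, +27.0 g fiber (running total 27.0 g).
Take 1 serving of strawberries: uses 50 kcal, +2.0 g fiber (running total 29.0 g).
Take 1 serving of chickpeas: uses 225 kcal, +8.0 g fiber (running total 37.0 g).
Take 0.6436 servings of banana: uses 65 kcal, +1.3 g fiber (running total 38.3 g).
Filling greedily by fiber-per-kcal is optimal for one linear limit, giving 38.3 g.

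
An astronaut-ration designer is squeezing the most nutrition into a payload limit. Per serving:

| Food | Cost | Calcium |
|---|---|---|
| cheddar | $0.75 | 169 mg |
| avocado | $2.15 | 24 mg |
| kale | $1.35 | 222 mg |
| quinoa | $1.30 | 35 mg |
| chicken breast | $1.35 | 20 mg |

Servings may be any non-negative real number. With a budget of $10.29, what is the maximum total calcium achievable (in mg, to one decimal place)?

Calcium per dollar: cheddar 225.3, kale 164.4, quinoa 26.92, chicken breast 14.81, avocado 11.16.
With no serving limits, spend the whole cost allowance on cheddar: $10.29 / $0.75 × 169 mg = 2318.7 mg.

2318.7 mg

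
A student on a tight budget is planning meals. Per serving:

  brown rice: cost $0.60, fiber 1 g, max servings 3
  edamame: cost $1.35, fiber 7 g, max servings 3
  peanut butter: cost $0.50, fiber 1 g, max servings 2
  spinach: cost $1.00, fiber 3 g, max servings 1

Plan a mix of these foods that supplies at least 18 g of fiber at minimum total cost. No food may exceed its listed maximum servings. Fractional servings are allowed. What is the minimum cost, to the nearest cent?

Cost per g of fiber: edamame $0.1929, spinach $0.3333, peanut butter $0.5000, brown rice $0.6000.
Take 2.571 servings of edamame: +18.0 g fiber for $3.47 (total $3.47, still need 0.0 g).
Greedy by cheapest-per-g is optimal for a single linear constraint, so the minimum cost is $3.47.

$3.47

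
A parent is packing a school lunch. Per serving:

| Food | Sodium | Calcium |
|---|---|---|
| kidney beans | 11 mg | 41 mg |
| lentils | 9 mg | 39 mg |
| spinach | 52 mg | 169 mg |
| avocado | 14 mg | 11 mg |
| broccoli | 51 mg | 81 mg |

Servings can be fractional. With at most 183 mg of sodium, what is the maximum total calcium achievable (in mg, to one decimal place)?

793.0 mg

Calcium per mg sodium: lentils 4.333, kidney beans 3.727, spinach 3.25, broccoli 1.588, avocado 0.7857.
With no serving limits, spend the whole sodium allowance on lentils: 183 mg / 9 mg × 39 mg = 793.0 mg.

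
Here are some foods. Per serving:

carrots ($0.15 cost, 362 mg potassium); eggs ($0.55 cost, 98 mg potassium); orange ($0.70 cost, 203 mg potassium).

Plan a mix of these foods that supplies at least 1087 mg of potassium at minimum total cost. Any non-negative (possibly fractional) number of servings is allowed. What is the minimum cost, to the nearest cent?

$0.45

Cost per mg of potassium: carrots $0.0004, orange $0.0034, eggs $0.0056.
With no serving limits, use only carrots: 1087 mg / 362 mg = 3.003 servings × $0.15 = $0.45.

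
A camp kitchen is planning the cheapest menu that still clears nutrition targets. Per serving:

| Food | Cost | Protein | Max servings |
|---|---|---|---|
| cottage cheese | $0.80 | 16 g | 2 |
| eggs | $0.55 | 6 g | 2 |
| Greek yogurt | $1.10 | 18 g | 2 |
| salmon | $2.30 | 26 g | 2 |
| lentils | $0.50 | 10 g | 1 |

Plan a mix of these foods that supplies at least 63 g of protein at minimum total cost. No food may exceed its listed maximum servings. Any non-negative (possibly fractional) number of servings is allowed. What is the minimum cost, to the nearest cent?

$3.38

Cost per g of protein: cottage cheese $0.0500, lentils $0.0500, Greek yogurt $0.0611, salmon $0.0885, eggs $0.0917.
Take 2 servings of cottage cheese: +32.0 g protein for $1.60 (total $1.60, still need 31.0 g).
Take 1 serving of lentils: +10.0 g protein for $0.50 (total $2.10, still need 21.0 g).
Take 1.167 servings of Greek yogurt: +21.0 g protein for $1.28 (total $3.38, still need 0.0 g).
Greedy by cheapest-per-g is optimal for a single linear constraint, so the minimum cost is $3.38.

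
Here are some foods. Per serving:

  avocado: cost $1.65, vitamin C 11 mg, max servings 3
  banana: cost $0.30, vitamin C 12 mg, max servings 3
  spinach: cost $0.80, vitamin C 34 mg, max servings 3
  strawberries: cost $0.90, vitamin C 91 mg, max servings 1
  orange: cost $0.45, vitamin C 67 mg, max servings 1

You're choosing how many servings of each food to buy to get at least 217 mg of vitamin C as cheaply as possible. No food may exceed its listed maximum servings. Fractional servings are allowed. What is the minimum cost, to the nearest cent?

Cost per mg of vitamin C: orange $0.0067, strawberries $0.0099, spinach $0.0235, banana $0.0250, avocado $0.1500.
Take 1 serving of orange: +67.0 mg vitamin C for $0.45 (total $0.45, still need 150.0 mg).
Take 1 serving of strawberries: +91.0 mg vitamin C for $0.90 (total $1.35, still need 59.0 mg).
Take 1.735 servings of spinach: +59.0 mg vitamin C for $1.39 (total $2.74, still need 0.0 mg).
Greedy by cheapest-per-mg is optimal for a single linear constraint, so the minimum cost is $2.74.

$2.74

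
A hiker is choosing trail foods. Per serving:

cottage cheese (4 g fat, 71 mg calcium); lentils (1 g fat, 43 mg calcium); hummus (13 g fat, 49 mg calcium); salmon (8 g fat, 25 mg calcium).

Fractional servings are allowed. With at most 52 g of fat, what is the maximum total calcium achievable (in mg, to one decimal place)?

2236.0 mg

Calcium per g fat: lentils 43, cottage cheese 17.75, hummus 3.769, salmon 3.125.
With no serving limits, spend the whole fat allowance on lentils: 52 g / 1 g × 43 mg = 2236.0 mg.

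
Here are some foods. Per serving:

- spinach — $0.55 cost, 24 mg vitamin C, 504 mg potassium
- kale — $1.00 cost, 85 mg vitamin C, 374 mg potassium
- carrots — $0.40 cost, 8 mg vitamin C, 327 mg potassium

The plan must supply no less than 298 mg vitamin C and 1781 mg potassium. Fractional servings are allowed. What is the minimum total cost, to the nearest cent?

$3.82

Compare the cost at each extreme point of the feasible region.
spinach only: max(298/24, 1781/504) = 12.42 servings → $6.83.
kale only: max(298/85, 1781/374) = 4.762 servings → $4.76.
carrots only: max(298/8, 1781/327) = 37.25 servings → $14.90.
spinach + kale with both tight: 1.179 servings and 3.173 servings → $3.82.
spinach + carrots with both targets exact would need a negative amount; discard.
kale + carrots with both tight: 3.354 servings and 1.61 servings → $4.00.
Cheapest feasible corner: $3.82.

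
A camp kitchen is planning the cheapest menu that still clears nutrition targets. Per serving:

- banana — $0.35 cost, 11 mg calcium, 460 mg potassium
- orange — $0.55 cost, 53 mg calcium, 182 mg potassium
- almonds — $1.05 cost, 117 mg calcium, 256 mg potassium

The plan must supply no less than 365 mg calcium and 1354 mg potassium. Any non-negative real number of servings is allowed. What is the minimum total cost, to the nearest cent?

A basic optimal solution has at most two foods positive. Try each food alone and each pair with both targets met exactly.
banana only: max(365/11, 1354/460) = 33.18 servings → $11.61.
orange only: max(365/53, 1354/182) = 7.44 servings → $4.09.
almonds only: max(365/117, 1354/256) = 5.289 servings → $5.55.
banana + orange with both tight: 0.2383 servings and 6.837 servings → $3.84.
banana + almonds with both tight: 1.274 servings and 3 servings → $3.60.
orange + almonds with both targets exact would need a negative amount; discard.
Cheapest feasible corner: $3.60.

$3.60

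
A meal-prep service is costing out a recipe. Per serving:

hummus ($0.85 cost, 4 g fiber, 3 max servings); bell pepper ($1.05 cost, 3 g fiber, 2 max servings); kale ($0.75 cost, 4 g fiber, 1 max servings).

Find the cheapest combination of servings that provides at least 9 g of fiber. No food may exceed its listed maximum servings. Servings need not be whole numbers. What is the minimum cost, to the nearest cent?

$1.81

Cost per g of fiber: kale $0.1875, hummus $0.2125, bell pepper $0.3500.
Take 1 serving of kale: +4.0 g fiber for $0.75 (total $0.75, still need 5.0 g).
Take 1.25 servings of hummus: +5.0 g fiber for $1.06 (total $1.81, still need 0.0 g).
Greedy by cheapest-per-g is optimal for a single linear constraint, so the minimum cost is $1.81.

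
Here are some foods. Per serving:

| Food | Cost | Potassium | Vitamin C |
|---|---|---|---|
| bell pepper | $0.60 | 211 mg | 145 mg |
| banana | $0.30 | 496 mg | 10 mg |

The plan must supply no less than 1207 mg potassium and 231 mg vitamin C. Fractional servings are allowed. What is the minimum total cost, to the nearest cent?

bell pepper only: max(1207/211, 231/145) = 5.72 servings → $3.43.
banana only: max(1207/496, 231/10) = 23.1 servings → $6.93.
bell pepper + banana with both tight: 1.468 servings and 1.809 servings → $1.42.
The minimum over all feasible corners is $1.42.

$1.42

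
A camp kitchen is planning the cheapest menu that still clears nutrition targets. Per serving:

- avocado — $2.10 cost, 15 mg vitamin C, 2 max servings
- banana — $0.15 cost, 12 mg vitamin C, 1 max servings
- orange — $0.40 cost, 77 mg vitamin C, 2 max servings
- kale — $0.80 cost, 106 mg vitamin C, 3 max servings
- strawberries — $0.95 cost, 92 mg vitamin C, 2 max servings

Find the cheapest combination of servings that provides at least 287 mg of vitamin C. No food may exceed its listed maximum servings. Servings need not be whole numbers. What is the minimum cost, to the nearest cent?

$1.80

Cost per mg of vitamin C: orange $0.0052, kale $0.0075, strawberries $0.0103, banana $0.0125, avocado $0.1400.
Take 2 servings of orange: +154.0 mg vitamin C for $0.80 (total $0.80, still need 133.0 mg).
Take 1.255 servings of kale: +133.0 mg vitamin C for $1.00 (total $1.80, still need 0.0 mg).
Greedy by cheapest-per-mg is optimal for a single linear constraint, so the minimum cost is $1.80.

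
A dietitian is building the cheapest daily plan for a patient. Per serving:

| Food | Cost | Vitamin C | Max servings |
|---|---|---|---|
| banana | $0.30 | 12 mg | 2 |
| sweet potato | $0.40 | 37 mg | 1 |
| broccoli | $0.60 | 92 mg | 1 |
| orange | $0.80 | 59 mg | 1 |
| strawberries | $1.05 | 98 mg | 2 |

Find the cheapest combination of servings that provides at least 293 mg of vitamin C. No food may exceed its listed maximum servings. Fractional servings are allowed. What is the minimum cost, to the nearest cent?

$2.75

Cost per mg of vitamin C: broccoli $0.0065, strawberries $0.0107, sweet potato $0.0108, orange $0.0136, banana $0.0250.
Take 1 serving of broccoli: +92.0 mg vitamin C for $0.60 (total $0.60, still need 201.0 mg).
Take 2 servings of strawberries: +196.0 mg vitamin C for $2.10 (total $2.70, still need 5.0 mg).
Take 0.1351 servings of sweet potato: +5.0 mg vitamin C for $0.05 (total $2.75, still need 0.0 mg).
Greedy by cheapest-per-mg is optimal for a single linear constraint, so the minimum cost is $2.75.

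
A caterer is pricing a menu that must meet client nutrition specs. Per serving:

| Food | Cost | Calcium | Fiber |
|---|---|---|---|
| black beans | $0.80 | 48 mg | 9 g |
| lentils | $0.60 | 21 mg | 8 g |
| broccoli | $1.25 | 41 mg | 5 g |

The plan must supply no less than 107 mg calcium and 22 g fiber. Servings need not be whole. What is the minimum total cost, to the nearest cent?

A basic optimal solution has at most two foods positive. Try each food alone and each pair with both targets met exactly.
black beans only: max(107/48, 22/9) = 2.444 servings → $1.96.
lentils only: max(107/21, 22/8) = 5.095 servings → $3.06.
broccoli only: max(107/41, 22/5) = 4.4 servings → $5.50.
black beans + lentils with both tight: 2.021 servings and 0.4769 servings → $1.90.
black beans + broccoli: intersection lies outside the first quadrant.
lentils + broccoli with both tight: 1.646 servings and 1.767 servings → $3.20.
So the least-cost plan costs $1.90.

$1.90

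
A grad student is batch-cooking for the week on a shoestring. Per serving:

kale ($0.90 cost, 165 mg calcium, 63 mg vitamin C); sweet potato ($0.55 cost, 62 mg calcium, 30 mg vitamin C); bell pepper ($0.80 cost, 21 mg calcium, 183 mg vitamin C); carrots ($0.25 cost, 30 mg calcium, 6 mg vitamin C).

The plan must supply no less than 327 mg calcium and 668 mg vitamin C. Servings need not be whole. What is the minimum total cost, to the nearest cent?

$3.91

For a min-cost LP with two ≥-constraints, a basic feasible solution has at most two positive variables.
kale only: max(327/165, 668/63) = 10.6 servings → $9.54.
sweet potato only: max(327/62, 668/30) = 22.27 servings → $12.25.
bell pepper only: max(327/21, 668/183) = 15.57 servings → $12.46.
carrots only: max(327/30, 668/6) = 111.3 servings → $27.83.
kale + sweet potato with both targets exact would need a negative amount; discard.
kale + bell pepper with both tight: 1.587 servings and 3.104 servings → $3.91.
kale + carrots: intersection lies outside the first quadrant.
sweet potato + bell pepper with both tight: 4.275 servings and 2.949 servings → $4.71.
sweet potato + carrots: the both-tight solution has a negative serving — not a feasible corner.
bell pepper + carrots with both tight: 3.37 servings and 8.541 servings → $4.83.
So the least-cost plan costs $3.91.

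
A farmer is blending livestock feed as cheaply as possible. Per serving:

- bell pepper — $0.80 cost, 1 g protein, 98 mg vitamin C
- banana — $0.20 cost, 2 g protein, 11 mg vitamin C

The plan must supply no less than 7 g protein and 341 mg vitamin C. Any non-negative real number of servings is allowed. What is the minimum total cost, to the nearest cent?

Check every corner: each single food scaled to meet both minima, and each pair solved so both constraints bind.
bell pepper only: max(7/1, 341/98) = 7 servings → $5.60.
banana only: max(7/2, 341/11) = 31 servings → $6.20.
bell pepper + banana with both tight: 3.27 servings and 1.865 servings → $2.99.
So the least-cost plan costs $2.99.

$2.99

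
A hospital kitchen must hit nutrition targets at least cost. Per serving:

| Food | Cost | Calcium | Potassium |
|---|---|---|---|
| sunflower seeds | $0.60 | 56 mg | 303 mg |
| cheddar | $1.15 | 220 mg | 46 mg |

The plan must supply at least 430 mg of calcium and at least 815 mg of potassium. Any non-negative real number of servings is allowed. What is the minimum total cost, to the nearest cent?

The cheapest plan sits at a corner of the feasible region — with two constraints it uses at most two foods.
sunflower seeds only: max(430/56, 815/303) = 7.679 servings → $4.61.
cheddar only: max(430/220, 815/46) = 17.72 servings → $20.38.
sunflower seeds + cheddar with both tight: 2.489 servings and 1.321 servings → $3.01.
The minimum over all feasible corners is $3.01.

$3.01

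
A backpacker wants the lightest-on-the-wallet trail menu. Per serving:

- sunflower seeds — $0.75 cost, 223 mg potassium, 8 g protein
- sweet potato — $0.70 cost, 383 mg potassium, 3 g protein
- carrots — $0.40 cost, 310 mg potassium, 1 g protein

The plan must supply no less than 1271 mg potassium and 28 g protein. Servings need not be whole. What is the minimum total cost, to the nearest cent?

sunflower seeds only: max(1271/223, 28/8) = 5.7 servings → $4.27.
sweet potato only: max(1271/383, 28/3) = 9.333 servings → $6.53.
carrots only: max(1271/310, 28/1) = 28 servings → $11.20.
sunflower seeds + sweet potato with both tight: 2.886 servings and 1.638 servings → $3.31.
sunflower seeds + carrots with both tight: 3.283 servings and 1.739 servings → $3.16.
sweet potato + carrots: intersection lies outside the first quadrant.
The minimum over all feasible corners is $3.16.

$3.16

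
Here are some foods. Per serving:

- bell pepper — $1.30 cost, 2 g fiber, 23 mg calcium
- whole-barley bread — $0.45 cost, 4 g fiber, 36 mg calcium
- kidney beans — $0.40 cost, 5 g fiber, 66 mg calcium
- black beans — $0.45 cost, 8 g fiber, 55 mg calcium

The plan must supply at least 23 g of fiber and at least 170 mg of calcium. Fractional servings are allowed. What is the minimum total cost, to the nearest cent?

$1.34

bell pepper only: max(23/2, 170/23) = 11.5 servings → $14.95.
whole-barley bread only: max(23/4, 170/36) = 5.75 servings → $2.59.
kidney beans only: max(23/5, 170/66) = 4.6 servings → $1.84.
black beans only: max(23/8, 170/55) = 3.091 servings → $1.39.
bell pepper + whole-barley bread: intersection lies outside the first quadrant.
bell pepper + kidney beans: intersection lies outside the first quadrant.
bell pepper + black beans with both tight: 1.284 servings and 2.554 servings → $2.82.
whole-barley bread + kidney beans: the both-tight solution has a negative serving — not a feasible corner.
whole-barley bread + black beans with both tight: 1.397 servings and 2.176 servings → $1.61.
kidney beans + black beans with both tight: 0.3755 servings and 2.64 servings → $1.34.
So the least-cost plan costs $1.34.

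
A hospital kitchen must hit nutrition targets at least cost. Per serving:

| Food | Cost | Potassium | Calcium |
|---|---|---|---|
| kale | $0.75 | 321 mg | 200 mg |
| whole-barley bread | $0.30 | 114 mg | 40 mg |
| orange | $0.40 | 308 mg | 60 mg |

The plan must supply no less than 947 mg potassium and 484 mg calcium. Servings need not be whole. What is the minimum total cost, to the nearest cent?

$1.96

Two binding constraints pin down two serving amounts, so the optimal mix uses at most two foods. The candidates are each food alone (scaled to the tighter of potassium/calcium) and each pair with both constraints tight.
kale only: max(947/321, 484/200) = 2.95 servings → $2.21.
whole-barley bread only: max(947/114, 484/40) = 12.1 servings → $3.63.
orange only: max(947/308, 484/60) = 8.067 servings → $3.23.
kale + whole-barley bread with both tight: 1.737 servings and 3.417 servings → $2.33.
kale + orange with both tight: 2.179 servings and 0.8039 servings → $1.96.
whole-barley bread + orange: the both-tight solution has a negative serving — not a feasible corner.
So the least-cost plan costs $1.96.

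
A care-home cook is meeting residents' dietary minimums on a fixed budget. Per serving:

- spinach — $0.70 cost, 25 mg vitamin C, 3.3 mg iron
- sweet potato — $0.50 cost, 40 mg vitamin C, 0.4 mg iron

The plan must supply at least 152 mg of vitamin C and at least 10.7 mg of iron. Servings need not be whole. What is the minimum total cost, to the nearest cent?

spinach only: max(152/25, 10.7/3.3) = 6.08 servings → $4.26.
sweet potato only: max(152/40, 10.7/0.4) = 26.75 servings → $13.38.
spinach + sweet potato with both tight: 3.01 servings and 1.919 servings → $3.07.
Cheapest feasible corner: $3.07.

$3.07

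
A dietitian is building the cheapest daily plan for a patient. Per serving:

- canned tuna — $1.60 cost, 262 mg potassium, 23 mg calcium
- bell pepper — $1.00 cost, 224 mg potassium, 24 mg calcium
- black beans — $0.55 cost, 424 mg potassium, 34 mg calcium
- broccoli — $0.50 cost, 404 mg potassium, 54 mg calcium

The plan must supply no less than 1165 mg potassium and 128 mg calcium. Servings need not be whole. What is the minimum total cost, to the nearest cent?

Minimising a linear cost over {potassium ≥ 1165, calcium ≥ 128, servings ≥ 0} — the optimum is at a vertex, using one or two foods.
canned tuna only: max(1165/262, 128/23) = 5.565 servings → $8.90.
bell pepper only: max(1165/224, 128/24) = 5.333 servings → $5.33.
black beans only: max(1165/424, 128/34) = 3.765 servings → $2.07.
broccoli only: max(1165/404, 128/54) = 2.884 servings → $1.44.
canned tuna + bell pepper: intersection lies outside the first quadrant.
canned tuna + black beans with both targets exact would need a negative amount; discard.
canned tuna + broccoli with both tight: 2.306 servings and 1.388 servings → $4.38.
bell pepper + black beans: the both-tight solution has a negative serving — not a feasible corner.
bell pepper + broccoli with both tight: 4.666 servings and 0.2967 servings → $4.81.
black beans + broccoli with both tight: 1.222 servings and 1.601 servings → $1.47.
The minimum over all feasible corners is $1.44.

$1.44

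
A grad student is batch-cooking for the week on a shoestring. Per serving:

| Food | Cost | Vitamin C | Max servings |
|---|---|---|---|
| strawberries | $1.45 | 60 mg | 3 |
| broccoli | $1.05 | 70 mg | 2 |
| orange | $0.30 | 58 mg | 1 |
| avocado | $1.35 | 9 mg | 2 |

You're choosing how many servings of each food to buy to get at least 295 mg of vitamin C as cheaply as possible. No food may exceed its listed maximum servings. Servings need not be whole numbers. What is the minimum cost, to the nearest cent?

Cost per mg of vitamin C: orange $0.0052, broccoli $0.0150, strawberries $0.0242, avocado $0.1500.
Take 1 serving of orange: +58.0 mg vitamin C for $0.30 (total $0.30, still need 237.0 mg).
Take 2 servings of broccoli: +140.0 mg vitamin C for $2.10 (total $2.40, still need 97.0 mg).
Take 1.617 servings of strawberries: +97.0 mg vitamin C for $2.34 (total $4.74, still need 0.0 mg).
Greedy by cheapest-per-mg is optimal for a single linear constraint, so the minimum cost is $4.74.

$4.74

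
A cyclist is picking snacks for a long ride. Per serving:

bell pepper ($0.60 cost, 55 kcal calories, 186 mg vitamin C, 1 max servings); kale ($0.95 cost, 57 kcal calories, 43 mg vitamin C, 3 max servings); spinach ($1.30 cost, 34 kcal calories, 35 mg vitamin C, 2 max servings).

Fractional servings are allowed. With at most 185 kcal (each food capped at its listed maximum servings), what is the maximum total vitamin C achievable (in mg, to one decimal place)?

302.8 mg

Vitamin C per kcal: bell pepper 3.382, spinach 1.029, kale 0.7544.
Take 1 serving of bell pepper: uses 55 kcal, +186.0 mg vitamin C (running total 186.0 mg).
Take 2 servings of spinach: uses 68 kcal, +70.0 mg vitamin C (running total 256.0 mg).
Take 1.088 servings of kale: uses 62 kcal, +46.8 mg vitamin C (running total 302.8 mg).
Filling greedily by vitamin C-per-kcal is optimal for one linear limit, giving 302.8 mg.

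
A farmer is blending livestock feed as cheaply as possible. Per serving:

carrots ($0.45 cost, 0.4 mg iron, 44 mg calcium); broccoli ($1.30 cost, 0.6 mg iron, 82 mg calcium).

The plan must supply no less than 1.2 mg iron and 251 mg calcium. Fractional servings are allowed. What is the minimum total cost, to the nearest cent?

$2.57

A basic optimal solution has at most two foods positive. Try each food alone and each pair with both targets met exactly.
carrots only: max(1.2/0.4, 251/44) = 5.705 servings → $2.57.
broccoli only: max(1.2/0.6, 251/82) = 3.061 servings → $3.98.
carrots + broccoli: intersection lies outside the first quadrant.
Cheapest feasible corner: $2.57.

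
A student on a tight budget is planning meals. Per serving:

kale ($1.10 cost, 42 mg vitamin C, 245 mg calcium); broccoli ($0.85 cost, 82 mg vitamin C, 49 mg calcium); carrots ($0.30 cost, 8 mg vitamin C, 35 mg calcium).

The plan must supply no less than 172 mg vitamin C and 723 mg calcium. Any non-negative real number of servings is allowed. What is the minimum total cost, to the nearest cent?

kale only: max(172/42, 723/245) = 4.095 servings → $4.50.
broccoli only: max(172/82, 723/49) = 14.76 servings → $12.54.
carrots only: max(172/8, 723/35) = 21.5 servings → $6.45.
kale + broccoli with both tight: 2.82 servings and 0.653 servings → $3.66.
kale + carrots: the both-tight solution has a negative serving — not a feasible corner.
broccoli + carrots with both tight: 0.09524 servings and 20.52 servings → $6.24.
The minimum over all feasible corners is $3.66.

$3.66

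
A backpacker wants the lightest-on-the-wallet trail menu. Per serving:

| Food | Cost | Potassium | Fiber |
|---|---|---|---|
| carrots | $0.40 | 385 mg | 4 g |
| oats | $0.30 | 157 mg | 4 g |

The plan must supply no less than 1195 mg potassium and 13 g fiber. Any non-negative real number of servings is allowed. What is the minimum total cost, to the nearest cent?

$1.28

A basic optimal solution has at most two foods positive. Try each food alone and each pair with both targets met exactly.
carrots only: max(1195/385, 13/4) = 3.25 servings → $1.30.
oats only: max(1195/157, 13/4) = 7.611 servings → $2.28.
carrots + oats with both tight: 3.003 servings and 0.2467 servings → $1.28.
The minimum over all feasible corners is $1.28.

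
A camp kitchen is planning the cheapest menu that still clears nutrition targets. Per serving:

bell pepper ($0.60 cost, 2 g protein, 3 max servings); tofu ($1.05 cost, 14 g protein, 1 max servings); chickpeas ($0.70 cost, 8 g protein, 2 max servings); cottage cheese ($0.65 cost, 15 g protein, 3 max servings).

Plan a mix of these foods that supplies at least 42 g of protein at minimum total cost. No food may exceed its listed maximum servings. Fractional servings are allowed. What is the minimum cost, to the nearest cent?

$1.82

Cost per g of protein: cottage cheese $0.0433, tofu $0.0750, chickpeas $0.0875, bell pepper $0.3000.
Take 2.8 servings of cottage cheese: +42.0 g protein for $1.82 (total $1.82, still need 0.0 g).
Greedy by cheapest-per-g is optimal for a single linear constraint, so the minimum cost is $1.82.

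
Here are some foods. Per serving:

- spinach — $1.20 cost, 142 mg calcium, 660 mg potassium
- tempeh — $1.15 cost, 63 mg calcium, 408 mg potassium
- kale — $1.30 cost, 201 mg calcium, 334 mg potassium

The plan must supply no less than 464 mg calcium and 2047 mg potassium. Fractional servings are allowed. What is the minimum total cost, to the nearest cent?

$3.85

An LP optimum is at a vertex; with two nutrient constraints at most two foods are used. Check each candidate.
spinach only: max(464/142, 2047/660) = 3.268 servings → $3.92.
tempeh only: max(464/63, 2047/408) = 7.365 servings → $8.47.
kale only: max(464/201, 2047/334) = 6.129 servings → $7.97.
spinach + tempeh: the both-tight solution has a negative serving — not a feasible corner.
spinach + kale with both tight: 3.009 servings and 0.1826 servings → $3.85.
tempeh + kale with both tight: 4.207 servings and 0.9899 servings → $6.12.
The minimum over all feasible corners is $3.85.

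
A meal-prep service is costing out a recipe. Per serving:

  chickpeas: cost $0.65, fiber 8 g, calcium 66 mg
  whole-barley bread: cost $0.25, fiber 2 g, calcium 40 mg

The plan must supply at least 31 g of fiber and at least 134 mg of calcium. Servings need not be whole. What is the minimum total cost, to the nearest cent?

$2.52

With two linear requirements the optimum uses one or two foods; enumerate the corners.
chickpeas only: max(31/8, 134/66) = 3.875 servings → $2.52.
whole-barley bread only: max(31/2, 134/40) = 15.5 servings → $3.88.
chickpeas + whole-barley bread with both targets exact would need a negative amount; discard.
Cheapest feasible corner: $2.52.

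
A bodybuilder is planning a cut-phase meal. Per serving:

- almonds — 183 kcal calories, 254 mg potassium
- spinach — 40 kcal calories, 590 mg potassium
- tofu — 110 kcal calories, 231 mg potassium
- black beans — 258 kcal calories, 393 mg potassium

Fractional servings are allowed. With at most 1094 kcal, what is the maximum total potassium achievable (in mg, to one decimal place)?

16136.5 mg

Potassium per kcal: spinach 14.75, tofu 2.1, black beans 1.523, almonds 1.388.
With no serving limits, spend the whole calories allowance on spinach: 1094 kcal / 40 kcal × 590 mg = 16136.5 mg.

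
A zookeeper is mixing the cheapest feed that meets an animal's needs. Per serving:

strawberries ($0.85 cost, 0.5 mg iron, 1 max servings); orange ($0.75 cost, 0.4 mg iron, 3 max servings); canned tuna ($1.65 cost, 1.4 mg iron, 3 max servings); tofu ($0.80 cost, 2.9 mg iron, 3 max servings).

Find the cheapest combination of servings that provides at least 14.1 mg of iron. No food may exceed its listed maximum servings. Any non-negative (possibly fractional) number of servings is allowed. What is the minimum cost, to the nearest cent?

$9.51

Cost per mg of iron: tofu $0.2759, canned tuna $1.1786, strawberries $1.7000, orange $1.8750.
Take 3 servings of tofu: +8.7 mg iron for $2.40 (total $2.40, still need 5.4 mg).
Take 3 servings of canned tuna: +4.2 mg iron for $4.95 (total $7.35, still need 1.2 mg).
Take 1 serving of strawberries: +0.5 mg iron for $0.85 (total $8.20, still need 0.7 mg).
Take 1.75 servings of orange: +0.7 mg iron for $1.31 (total $9.51, still need 0.0 mg).
Greedy by cheapest-per-mg is optimal for a single linear constraint, so the minimum cost is $9.51.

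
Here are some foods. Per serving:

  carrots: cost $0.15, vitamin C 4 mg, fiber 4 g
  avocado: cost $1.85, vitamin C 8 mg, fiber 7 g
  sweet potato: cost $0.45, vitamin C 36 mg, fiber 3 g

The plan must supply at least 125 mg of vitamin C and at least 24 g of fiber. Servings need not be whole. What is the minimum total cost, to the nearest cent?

Two binding constraints pin down two serving amounts, so the optimal mix uses at most two foods. The candidates are each food alone (scaled to the tighter of vitamin C/fiber) and each pair with both constraints tight.
carrots only: max(125/4, 24/4) = 31.25 servings → $4.69.
avocado only: max(125/8, 24/7) = 15.62 servings → $28.91.
sweet potato only: max(125/36, 24/3) = 8 servings → $3.60.
carrots + avocado: the both-tight solution has a negative serving — not a feasible corner.
carrots + sweet potato with both tight: 3.705 servings and 3.061 servings → $1.93.
avocado + sweet potato with both tight: 2.145 servings and 2.996 servings → $5.32.
Cheapest feasible corner: $1.93.

$1.93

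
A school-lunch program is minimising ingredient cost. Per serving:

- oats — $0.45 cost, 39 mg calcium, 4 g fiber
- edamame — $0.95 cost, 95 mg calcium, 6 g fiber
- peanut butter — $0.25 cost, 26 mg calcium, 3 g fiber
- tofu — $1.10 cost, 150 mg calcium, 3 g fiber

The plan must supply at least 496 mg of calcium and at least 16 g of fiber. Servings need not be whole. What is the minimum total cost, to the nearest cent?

$3.78

oats only: max(496/39, 16/4) = 12.72 servings → $5.72.
edamame only: max(496/95, 16/6) = 5.221 servings → $4.96.
peanut butter only: max(496/26, 16/3) = 19.08 servings → $4.77.
tofu only: max(496/150, 16/3) = 5.333 servings → $5.87.
oats + edamame: the both-tight solution has a negative serving — not a feasible corner.
oats + peanut butter with both targets exact would need a negative amount; discard.
oats + tofu with both tight: 1.888 servings and 2.816 servings → $3.95.
edamame + peanut butter: the both-tight solution has a negative serving — not a feasible corner.
edamame + tofu with both tight: 1.483 servings and 2.367 servings → $4.01.
peanut butter + tofu with both tight: 2.452 servings and 2.882 servings → $3.78.
So the least-cost plan costs $3.78.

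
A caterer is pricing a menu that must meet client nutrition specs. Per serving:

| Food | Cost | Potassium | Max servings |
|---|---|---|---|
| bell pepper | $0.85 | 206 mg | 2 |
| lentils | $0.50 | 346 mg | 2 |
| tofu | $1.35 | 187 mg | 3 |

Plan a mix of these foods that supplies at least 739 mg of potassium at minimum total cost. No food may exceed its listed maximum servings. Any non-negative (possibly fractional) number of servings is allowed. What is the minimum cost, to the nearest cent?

Cost per mg of potassium: lentils $0.0014, bell pepper $0.0041, tofu $0.0072.
Take 2 servings of lentils: +692.0 mg potassium for $1.00 (total $1.00, still need 47.0 mg).
Take 0.2282 servings of bell pepper: +47.0 mg potassium for $0.19 (total $1.19, still need 0.0 mg).
Filling from the cheapest source first is optimal under one linear minimum: $1.19.

$1.19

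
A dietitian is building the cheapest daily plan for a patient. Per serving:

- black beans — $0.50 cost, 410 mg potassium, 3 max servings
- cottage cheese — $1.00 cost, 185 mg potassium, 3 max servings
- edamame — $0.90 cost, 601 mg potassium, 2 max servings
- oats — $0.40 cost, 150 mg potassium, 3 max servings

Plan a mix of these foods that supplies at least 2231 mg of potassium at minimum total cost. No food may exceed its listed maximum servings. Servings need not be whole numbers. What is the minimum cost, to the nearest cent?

Cost per mg of potassium: black beans $0.0012, edamame $0.0015, oats $0.0027, cottage cheese $0.0054.
Take 3 servings of black beans: +1230.0 mg potassium for $1.50 (total $1.50, still need 1001.0 mg).
Take 1.666 servings of edamame: +1001.0 mg potassium for $1.50 (total $3.00, still need 0.0 mg).
Filling from the cheapest source first is optimal under one linear minimum: $3.00.

$3.00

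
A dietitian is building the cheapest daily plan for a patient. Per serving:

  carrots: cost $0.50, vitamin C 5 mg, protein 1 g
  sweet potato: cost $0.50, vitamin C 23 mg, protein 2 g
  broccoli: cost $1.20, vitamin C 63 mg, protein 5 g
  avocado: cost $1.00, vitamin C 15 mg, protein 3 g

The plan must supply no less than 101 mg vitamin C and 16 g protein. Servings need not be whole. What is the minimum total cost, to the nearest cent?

$3.84

carrots only: max(101/5, 16/1) = 20.2 servings → $10.10.
sweet potato only: max(101/23, 16/2) = 8 servings → $4.00.
broccoli only: max(101/63, 16/5) = 3.2 servings → $3.84.
avocado only: max(101/15, 16/3) = 6.733 servings → $6.73.
carrots + sweet potato with both tight: 12.77 servings and 1.615 servings → $7.19.
carrots + broccoli with both tight: 13.24 servings and 0.5526 servings → $7.28.
carrots + avocado (both tight): parallel constraints — no distinct corner.
sweet potato + broccoli with both targets exact would need a negative amount; discard.
sweet potato + avocado with both tight: 1.615 servings and 4.256 servings → $5.06.
broccoli + avocado with both tight: 0.5526 servings and 4.412 servings → $5.08.
Cheapest feasible corner: $3.84.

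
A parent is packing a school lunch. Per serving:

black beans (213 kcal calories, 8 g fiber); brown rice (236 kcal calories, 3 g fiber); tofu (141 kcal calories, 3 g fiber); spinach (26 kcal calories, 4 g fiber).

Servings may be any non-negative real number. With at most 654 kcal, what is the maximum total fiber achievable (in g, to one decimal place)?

Fiber per kcal: spinach 0.1538, black beans 0.03756, tofu 0.02128, brown rice 0.01271.
With no serving limits, spend the whole calories allowance on spinach: 654 kcal / 26 kcal × 4 g = 100.6 g.

100.6 g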